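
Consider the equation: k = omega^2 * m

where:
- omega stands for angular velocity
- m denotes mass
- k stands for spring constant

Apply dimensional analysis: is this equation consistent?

Yes

omega (angular velocity) has dimensions [T^-1].
m (mass) has dimensions [M].
k (spring constant) has dimensions [M T^-2].

Left side: [M T^-2]
Right side: [M T^-2]

Both sides have the same dimensions, so the equation is dimensionally consistent.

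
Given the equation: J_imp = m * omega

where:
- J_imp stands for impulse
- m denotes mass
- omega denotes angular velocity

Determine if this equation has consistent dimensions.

No

J_imp (impulse) has dimensions [L M T^-1].
m (mass) has dimensions [M].
omega (angular velocity) has dimensions [T^-1].

Left side: [L M T^-1]
Right side: [M T^-1]

The two sides have different dimensions, so the equation is NOT dimensionally consistent.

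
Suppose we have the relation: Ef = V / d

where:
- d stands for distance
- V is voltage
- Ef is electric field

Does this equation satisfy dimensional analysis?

Yes

d (distance) has dimensions [L].
V (voltage) has dimensions [I^-1 L^2 M T^-3].
Ef (electric field) has dimensions [I^-1 L M T^-3].

Left side: [I^-1 L M T^-3]
Right side: [I^-1 L M T^-3]

Both sides have the same dimensions, so the equation is dimensionally consistent.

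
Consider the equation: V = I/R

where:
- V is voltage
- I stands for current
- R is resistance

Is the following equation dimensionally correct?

No

V (voltage) has dimensions [I^-1 L^2 M T^-3].
I (current) has dimensions [I].
R (resistance) has dimensions [I^-2 L^2 M T^-3].

Left side: [I^-1 L^2 M T^-3]
Right side: [I^3 L^-2 M^-1 T^3]

The two sides have different dimensions, so the equation is NOT dimensionally consistent.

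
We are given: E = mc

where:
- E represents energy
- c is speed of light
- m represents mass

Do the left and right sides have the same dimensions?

No

E (energy) has dimensions [L^2 M T^-2].
c (speed of light) has dimensions [L T^-1].
m (mass) has dimensions [M].

Left side: [L^2 M T^-2]
Right side: [L M T^-1]

The two sides have different dimensions, so the equation is NOT dimensionally consistent.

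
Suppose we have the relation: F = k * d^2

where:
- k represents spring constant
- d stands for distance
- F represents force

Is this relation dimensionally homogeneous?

No

k (spring constant) has dimensions [M T^-2].
d (distance) has dimensions [L].
F (force) has dimensions [L M T^-2].

Left side: [L M T^-2]
Right side: [L^2 M T^-2]

The two sides have different dimensions, so the equation is NOT dimensionally consistent.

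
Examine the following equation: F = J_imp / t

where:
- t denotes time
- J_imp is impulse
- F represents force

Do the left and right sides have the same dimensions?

Yes

t (time) has dimensions [T].
J_imp (impulse) has dimensions [L M T^-1].
F (force) has dimensions [L M T^-2].

Left side: [L M T^-2]
Right side: [L M T^-2]

Both sides have the same dimensions, so the equation is dimensionally consistent.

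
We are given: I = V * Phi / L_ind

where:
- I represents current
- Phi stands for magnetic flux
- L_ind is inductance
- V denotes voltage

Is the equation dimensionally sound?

No

I (current) has dimensions [I].
Phi (magnetic flux) has dimensions [I^-1 L^2 M T^-2].
L_ind (inductance) has dimensions [I^-2 L^2 M T^-2].
V (voltage) has dimensions [I^-1 L^2 M T^-3].

Left side: [I]
Right side: [L^2 M T^-3]

The two sides have different dimensions, so the equation is NOT dimensionally consistent.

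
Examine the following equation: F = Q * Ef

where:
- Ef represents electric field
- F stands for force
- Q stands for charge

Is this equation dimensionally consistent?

Yes

Ef (electric field) has dimensions [I^-1 L M T^-3].
F (force) has dimensions [L M T^-2].
Q (charge) has dimensions [I T].

Left side: [L M T^-2]
Right side: [L M T^-2]

Both sides have the same dimensions, so the equation is dimensionally consistent.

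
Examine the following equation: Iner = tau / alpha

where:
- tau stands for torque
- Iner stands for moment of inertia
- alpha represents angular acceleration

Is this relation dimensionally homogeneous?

Yes

tau (torque) has dimensions [L^2 M T^-2].
Iner (moment of inertia) has dimensions [L^2 M].
alpha (angular acceleration) has dimensions [T^-2].

Left side: [L^2 M]
Right side: [L^2 M]

Both sides have the same dimensions, so the equation is dimensionally consistent.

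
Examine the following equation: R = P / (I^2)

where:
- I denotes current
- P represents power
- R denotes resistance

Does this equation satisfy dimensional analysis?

Yes

I (current) has dimensions [I].
P (power) has dimensions [L^2 M T^-3].
R (resistance) has dimensions [I^-2 L^2 M T^-3].

Left side: [I^-2 L^2 M T^-3]
Right side: [I^-2 L^2 M T^-3]

Both sides have the same dimensions, so the equation is dimensionally consistent.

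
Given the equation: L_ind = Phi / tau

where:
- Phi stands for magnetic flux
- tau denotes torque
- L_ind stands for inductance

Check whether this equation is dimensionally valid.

No

Phi (magnetic flux) has dimensions [I^-1 L^2 M T^-2].
tau (torque) has dimensions [L^2 M T^-2].
L_ind (inductance) has dimensions [I^-2 L^2 M T^-2].

Left side: [I^-2 L^2 M T^-2]
Right side: [I^-1]

The two sides have different dimensions, so the equation is NOT dimensionally consistent.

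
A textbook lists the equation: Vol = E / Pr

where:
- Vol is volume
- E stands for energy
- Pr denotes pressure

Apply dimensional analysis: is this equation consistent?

Yes

Vol (volume) has dimensions [L^3].
E (energy) has dimensions [L^2 M T^-2].
Pr (pressure) has dimensions [L^-1 M T^-2].

Left side: [L^3]
Right side: [L^3]

Both sides have the same dimensions, so the equation is dimensionally consistent.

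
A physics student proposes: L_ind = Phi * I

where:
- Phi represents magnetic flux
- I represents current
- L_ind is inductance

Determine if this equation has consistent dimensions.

No

Phi (magnetic flux) has dimensions [I^-1 L^2 M T^-2].
I (current) has dimensions [I].
L_ind (inductance) has dimensions [I^-2 L^2 M T^-2].

Left side: [I^-2 L^2 M T^-2]
Right side: [L^2 M T^-2]

The two sides have different dimensions, so the equation is NOT dimensionally consistent.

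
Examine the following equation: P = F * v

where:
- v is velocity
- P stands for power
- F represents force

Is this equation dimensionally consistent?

Yes

v (velocity) has dimensions [L T^-1].
P (power) has dimensions [L^2 M T^-3].
F (force) has dimensions [L M T^-2].

Left side: [L^2 M T^-3]
Right side: [L^2 M T^-3]

Both sides have the same dimensions, so the equation is dimensionally consistent.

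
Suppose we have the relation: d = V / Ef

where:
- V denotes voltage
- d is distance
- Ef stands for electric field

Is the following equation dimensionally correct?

Yes

V (voltage) has dimensions [I^-1 L^2 M T^-3].
d (distance) has dimensions [L].
Ef (electric field) has dimensions [I^-1 L M T^-3].

Left side: [L]
Right side: [L]

Both sides have the same dimensions, so the equation is dimensionally consistent.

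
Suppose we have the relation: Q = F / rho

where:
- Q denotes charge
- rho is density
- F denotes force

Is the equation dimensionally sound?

No

Q (charge) has dimensions [I T].
rho (density) has dimensions [L^-3 M].
F (force) has dimensions [L M T^-2].

Left side: [I T]
Right side: [L^4 T^-2]

The two sides have different dimensions, so the equation is NOT dimensionally consistent.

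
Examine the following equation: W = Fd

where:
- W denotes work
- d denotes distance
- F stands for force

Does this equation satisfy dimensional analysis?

Yes

W (work) has dimensions [L^2 M T^-2].
d (distance) has dimensions [L].
F (force) has dimensions [L M T^-2].

Left side: [L^2 M T^-2]
Right side: [L^2 M T^-2]

Both sides have the same dimensions, so the equation is dimensionally consistent.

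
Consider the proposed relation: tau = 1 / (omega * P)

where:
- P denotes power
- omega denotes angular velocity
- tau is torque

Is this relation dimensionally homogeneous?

No

P (power) has dimensions [L^2 M T^-3].
omega (angular velocity) has dimensions [T^-1].
tau (torque) has dimensions [L^2 M T^-2].

Left side: [L^2 M T^-2]
Right side: [L^-2 M^-1 T^4]

The two sides have different dimensions, so the equation is NOT dimensionally consistent.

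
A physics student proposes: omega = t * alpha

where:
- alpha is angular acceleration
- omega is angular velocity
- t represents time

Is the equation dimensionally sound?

Yes

alpha (angular acceleration) has dimensions [T^-2].
omega (angular velocity) has dimensions [T^-1].
t (time) has dimensions [T].

Left side: [T^-1]
Right side: [T^-1]

Both sides have the same dimensions, so the equation is dimensionally consistent.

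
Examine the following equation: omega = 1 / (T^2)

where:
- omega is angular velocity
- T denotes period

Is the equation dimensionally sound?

No

omega (angular velocity) has dimensions [T^-1].
T (period) has dimensions [T].

Left side: [T^-1]
Right side: [T^-2]

The two sides have different dimensions, so the equation is NOT dimensionally consistent.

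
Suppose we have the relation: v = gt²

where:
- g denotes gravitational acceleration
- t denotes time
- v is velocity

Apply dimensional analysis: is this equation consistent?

No

g (gravitational acceleration) has dimensions [L T^-2].
t (time) has dimensions [T].
v (velocity) has dimensions [L T^-1].

Left side: [L T^-1]
Right side: [L]

The two sides have different dimensions, so the equation is NOT dimensionally consistent.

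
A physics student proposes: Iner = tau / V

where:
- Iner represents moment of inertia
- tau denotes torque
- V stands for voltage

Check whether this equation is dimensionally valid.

No

Iner (moment of inertia) has dimensions [L^2 M].
tau (torque) has dimensions [L^2 M T^-2].
V (voltage) has dimensions [I^-1 L^2 M T^-3].

Left side: [L^2 M]
Right side: [I T]

The two sides have different dimensions, so the equation is NOT dimensionally consistent.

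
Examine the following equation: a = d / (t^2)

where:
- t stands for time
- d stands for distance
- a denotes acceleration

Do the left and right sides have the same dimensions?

Yes

t (time) has dimensions [T].
d (distance) has dimensions [L].
a (acceleration) has dimensions [L T^-2].

Left side: [L T^-2]
Right side: [L T^-2]

Both sides have the same dimensions, so the equation is dimensionally consistent.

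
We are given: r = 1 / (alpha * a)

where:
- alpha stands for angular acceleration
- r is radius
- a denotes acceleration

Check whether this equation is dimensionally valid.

No

alpha (angular acceleration) has dimensions [T^-2].
r (radius) has dimensions [L].
a (acceleration) has dimensions [L T^-2].

Left side: [L]
Right side: [L^-1 T^4]

The two sides have different dimensions, so the equation is NOT dimensionally consistent.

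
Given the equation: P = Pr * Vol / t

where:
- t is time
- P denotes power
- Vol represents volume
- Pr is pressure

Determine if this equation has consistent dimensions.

Yes

t (time) has dimensions [T].
P (power) has dimensions [L^2 M T^-3].
Vol (volume) has dimensions [L^3].
Pr (pressure) has dimensions [L^-1 M T^-2].

Left side: [L^2 M T^-3]
Right side: [L^2 M T^-3]

Both sides have the same dimensions, so the equation is dimensionally consistent.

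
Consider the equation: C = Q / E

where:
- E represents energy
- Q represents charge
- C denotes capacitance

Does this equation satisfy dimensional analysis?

No

E (energy) has dimensions [L^2 M T^-2].
Q (charge) has dimensions [I T].
C (capacitance) has dimensions [I^2 L^-2 M^-1 T^4].

Left side: [I^2 L^-2 M^-1 T^4]
Right side: [I L^-2 M^-1 T^3]

The two sides have different dimensions, so the equation is NOT dimensionally consistent.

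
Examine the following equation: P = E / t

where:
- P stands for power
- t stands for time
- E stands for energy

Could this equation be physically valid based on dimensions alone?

Yes

P (power) has dimensions [L^2 M T^-3].
t (time) has dimensions [T].
E (energy) has dimensions [L^2 M T^-2].

Left side: [L^2 M T^-3]
Right side: [L^2 M T^-3]

Both sides have the same dimensions, so the equation is dimensionally consistent.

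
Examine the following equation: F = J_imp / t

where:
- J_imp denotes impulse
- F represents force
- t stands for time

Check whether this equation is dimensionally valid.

Yes

J_imp (impulse) has dimensions [L M T^-1].
F (force) has dimensions [L M T^-2].
t (time) has dimensions [T].

Left side: [L M T^-2]
Right side: [L M T^-2]

Both sides have the same dimensions, so the equation is dimensionally consistent.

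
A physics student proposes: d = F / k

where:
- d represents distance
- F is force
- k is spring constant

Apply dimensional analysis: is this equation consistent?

Yes

d (distance) has dimensions [L].
F (force) has dimensions [L M T^-2].
k (spring constant) has dimensions [M T^-2].

Left side: [L]
Right side: [L]

Both sides have the same dimensions, so the equation is dimensionally consistent.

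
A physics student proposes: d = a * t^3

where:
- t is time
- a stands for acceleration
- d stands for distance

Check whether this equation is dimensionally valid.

No

t (time) has dimensions [T].
a (acceleration) has dimensions [L T^-2].
d (distance) has dimensions [L].

Left side: [L]
Right side: [L T]

The two sides have different dimensions, so the equation is NOT dimensionally consistent.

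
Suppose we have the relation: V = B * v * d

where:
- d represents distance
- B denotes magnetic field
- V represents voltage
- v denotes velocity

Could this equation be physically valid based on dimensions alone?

Yes

d (distance) has dimensions [L].
B (magnetic field) has dimensions [I^-1 M T^-2].
V (voltage) has dimensions [I^-1 L^2 M T^-3].
v (velocity) has dimensions [L T^-1].

Left side: [I^-1 L^2 M T^-3]
Right side: [I^-1 L^2 M T^-3]

Both sides have the same dimensions, so the equation is dimensionally consistent.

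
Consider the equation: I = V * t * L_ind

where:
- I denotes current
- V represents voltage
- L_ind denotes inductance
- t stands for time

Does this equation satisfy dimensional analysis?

No

I (current) has dimensions [I].
V (voltage) has dimensions [I^-1 L^2 M T^-3].
L_ind (inductance) has dimensions [I^-2 L^2 M T^-2].
t (time) has dimensions [T].

Left side: [I]
Right side: [I^-3 L^4 M^2 T^-4]

The two sides have different dimensions, so the equation is NOT dimensionally consistent.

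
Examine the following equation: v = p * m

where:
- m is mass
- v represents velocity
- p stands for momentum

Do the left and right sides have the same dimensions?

No

m (mass) has dimensions [M].
v (velocity) has dimensions [L T^-1].
p (momentum) has dimensions [L M T^-1].

Left side: [L T^-1]
Right side: [L M^2 T^-1]

The two sides have different dimensions, so the equation is NOT dimensionally consistent.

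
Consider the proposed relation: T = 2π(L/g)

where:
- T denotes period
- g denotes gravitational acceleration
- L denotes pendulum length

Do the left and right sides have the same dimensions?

No

T (period) has dimensions [T].
g (gravitational acceleration) has dimensions [L T^-2].
L (pendulum length) has dimensions [L].

Left side: [T]
Right side: [T^2]

The two sides have different dimensions, so the equation is NOT dimensionally consistent.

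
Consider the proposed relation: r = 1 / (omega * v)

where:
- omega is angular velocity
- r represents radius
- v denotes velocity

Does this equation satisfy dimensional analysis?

No

omega (angular velocity) has dimensions [T^-1].
r (radius) has dimensions [L].
v (velocity) has dimensions [L T^-1].

Left side: [L]
Right side: [L^-1 T^2]

The two sides have different dimensions, so the equation is NOT dimensionally consistent.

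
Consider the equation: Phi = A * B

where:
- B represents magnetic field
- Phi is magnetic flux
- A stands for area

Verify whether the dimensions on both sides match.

Yes

B (magnetic field) has dimensions [I^-1 M T^-2].
Phi (magnetic flux) has dimensions [I^-1 L^2 M T^-2].
A (area) has dimensions [L^2].

Left side: [I^-1 L^2 M T^-2]
Right side: [I^-1 L^2 M T^-2]

Both sides have the same dimensions, so the equation is dimensionally consistent.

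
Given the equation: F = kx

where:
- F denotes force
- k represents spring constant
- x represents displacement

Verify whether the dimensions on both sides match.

Yes

F (force) has dimensions [L M T^-2].
k (spring constant) has dimensions [M T^-2].
x (displacement) has dimensions [L].

Left side: [L M T^-2]
Right side: [L M T^-2]

Both sides have the same dimensions, so the equation is dimensionally consistent.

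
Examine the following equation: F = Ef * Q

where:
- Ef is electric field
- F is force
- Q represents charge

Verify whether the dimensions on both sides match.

Yes

Ef (electric field) has dimensions [I^-1 L M T^-3].
F (force) has dimensions [L M T^-2].
Q (charge) has dimensions [I T].

Left side: [L M T^-2]
Right side: [L M T^-2]

Both sides have the same dimensions, so the equation is dimensionally consistent.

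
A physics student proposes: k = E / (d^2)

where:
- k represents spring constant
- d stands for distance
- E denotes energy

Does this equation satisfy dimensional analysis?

Yes

k (spring constant) has dimensions [M T^-2].
d (distance) has dimensions [L].
E (energy) has dimensions [L^2 M T^-2].

Left side: [M T^-2]
Right side: [M T^-2]

Both sides have the same dimensions, so the equation is dimensionally consistent.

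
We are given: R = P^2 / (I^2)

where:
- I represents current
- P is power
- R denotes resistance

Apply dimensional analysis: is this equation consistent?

No

I (current) has dimensions [I].
P (power) has dimensions [L^2 M T^-3].
R (resistance) has dimensions [I^-2 L^2 M T^-3].

Left side: [I^-2 L^2 M T^-3]
Right side: [I^-2 L^4 M^2 T^-6]

The two sides have different dimensions, so the equation is NOT dimensionally consistent.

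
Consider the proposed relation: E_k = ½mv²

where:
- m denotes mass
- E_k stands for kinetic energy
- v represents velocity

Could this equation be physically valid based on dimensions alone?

Yes

m (mass) has dimensions [M].
E_k (kinetic energy) has dimensions [L^2 M T^-2].
v (velocity) has dimensions [L T^-1].

Left side: [L^2 M T^-2]
Right side: [L^2 M T^-2]

Both sides have the same dimensions, so the equation is dimensionally consistent.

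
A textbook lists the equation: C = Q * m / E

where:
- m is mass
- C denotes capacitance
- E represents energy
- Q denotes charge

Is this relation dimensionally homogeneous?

No

m (mass) has dimensions [M].
C (capacitance) has dimensions [I^2 L^-2 M^-1 T^4].
E (energy) has dimensions [L^2 M T^-2].
Q (charge) has dimensions [I T].

Left side: [I^2 L^-2 M^-1 T^4]
Right side: [I L^-2 T^3]

The two sides have different dimensions, so the equation is NOT dimensionally consistent.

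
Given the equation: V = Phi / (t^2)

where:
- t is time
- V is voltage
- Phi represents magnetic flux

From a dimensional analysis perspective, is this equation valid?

No

t (time) has dimensions [T].
V (voltage) has dimensions [I^-1 L^2 M T^-3].
Phi (magnetic flux) has dimensions [I^-1 L^2 M T^-2].

Left side: [I^-1 L^2 M T^-3]
Right side: [I^-1 L^2 M T^-4]

The two sides have different dimensions, so the equation is NOT dimensionally consistent.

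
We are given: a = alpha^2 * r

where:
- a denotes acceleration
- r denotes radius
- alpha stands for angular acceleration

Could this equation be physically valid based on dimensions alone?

No

a (acceleration) has dimensions [L T^-2].
r (radius) has dimensions [L].
alpha (angular acceleration) has dimensions [T^-2].

Left side: [L T^-2]
Right side: [L T^-4]

The two sides have different dimensions, so the equation is NOT dimensionally consistent.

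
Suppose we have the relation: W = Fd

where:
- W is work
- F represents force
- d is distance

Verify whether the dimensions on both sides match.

Yes

W (work) has dimensions [L^2 M T^-2].
F (force) has dimensions [L M T^-2].
d (distance) has dimensions [L].

Left side: [L^2 M T^-2]
Right side: [L^2 M T^-2]

Both sides have the same dimensions, so the equation is dimensionally consistent.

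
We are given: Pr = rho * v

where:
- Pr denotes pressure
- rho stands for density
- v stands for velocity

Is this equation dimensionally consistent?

No

Pr (pressure) has dimensions [L^-1 M T^-2].
rho (density) has dimensions [L^-3 M].
v (velocity) has dimensions [L T^-1].

Left side: [L^-1 M T^-2]
Right side: [L^-2 M T^-1]

The two sides have different dimensions, so the equation is NOT dimensionally consistent.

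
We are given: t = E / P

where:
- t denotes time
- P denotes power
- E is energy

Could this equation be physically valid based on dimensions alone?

Yes

t (time) has dimensions [T].
P (power) has dimensions [L^2 M T^-3].
E (energy) has dimensions [L^2 M T^-2].

Left side: [T]
Right side: [T]

Both sides have the same dimensions, so the equation is dimensionally consistent.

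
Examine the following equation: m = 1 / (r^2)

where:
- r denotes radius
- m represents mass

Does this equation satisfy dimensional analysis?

No

r (radius) has dimensions [L].
m (mass) has dimensions [M].

Left side: [M]
Right side: [L^-2]

The two sides have different dimensions, so the equation is NOT dimensionally consistent.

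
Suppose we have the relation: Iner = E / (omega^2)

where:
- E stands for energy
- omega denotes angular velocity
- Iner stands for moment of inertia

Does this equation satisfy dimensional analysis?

Yes

E (energy) has dimensions [L^2 M T^-2].
omega (angular velocity) has dimensions [T^-1].
Iner (moment of inertia) has dimensions [L^2 M].

Left side: [L^2 M]
Right side: [L^2 M]

Both sides have the same dimensions, so the equation is dimensionally consistent.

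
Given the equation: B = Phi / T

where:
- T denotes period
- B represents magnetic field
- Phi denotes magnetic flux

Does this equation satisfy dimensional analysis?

No

T (period) has dimensions [T].
B (magnetic field) has dimensions [I^-1 M T^-2].
Phi (magnetic flux) has dimensions [I^-1 L^2 M T^-2].

Left side: [I^-1 M T^-2]
Right side: [I^-1 L^2 M T^-3]

The two sides have different dimensions, so the equation is NOT dimensionally consistent.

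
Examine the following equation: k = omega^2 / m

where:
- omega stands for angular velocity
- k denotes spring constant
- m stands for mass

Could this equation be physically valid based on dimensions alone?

No

omega (angular velocity) has dimensions [T^-1].
k (spring constant) has dimensions [M T^-2].
m (mass) has dimensions [M].

Left side: [M T^-2]
Right side: [M^-1 T^-2]

The two sides have different dimensions, so the equation is NOT dimensionally consistent.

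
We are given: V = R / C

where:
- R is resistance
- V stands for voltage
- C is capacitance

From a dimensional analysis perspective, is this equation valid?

No

R (resistance) has dimensions [I^-2 L^2 M T^-3].
V (voltage) has dimensions [I^-1 L^2 M T^-3].
C (capacitance) has dimensions [I^2 L^-2 M^-1 T^4].

Left side: [I^-1 L^2 M T^-3]
Right side: [I^-4 L^4 M^2 T^-7]

The two sides have different dimensions, so the equation is NOT dimensionally consistent.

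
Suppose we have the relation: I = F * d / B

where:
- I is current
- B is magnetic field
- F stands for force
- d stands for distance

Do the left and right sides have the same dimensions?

No

I (current) has dimensions [I].
B (magnetic field) has dimensions [I^-1 M T^-2].
F (force) has dimensions [L M T^-2].
d (distance) has dimensions [L].

Left side: [I]
Right side: [I L^2]

The two sides have different dimensions, so the equation is NOT dimensionally consistent.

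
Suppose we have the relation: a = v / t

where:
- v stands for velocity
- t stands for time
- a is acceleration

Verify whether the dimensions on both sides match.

Yes

v (velocity) has dimensions [L T^-1].
t (time) has dimensions [T].
a (acceleration) has dimensions [L T^-2].

Left side: [L T^-2]
Right side: [L T^-2]

Both sides have the same dimensions, so the equation is dimensionally consistent.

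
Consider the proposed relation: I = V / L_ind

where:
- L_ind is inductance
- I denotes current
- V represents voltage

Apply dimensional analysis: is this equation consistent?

No

L_ind (inductance) has dimensions [I^-2 L^2 M T^-2].
I (current) has dimensions [I].
V (voltage) has dimensions [I^-1 L^2 M T^-3].

Left side: [I]
Right side: [I T^-1]

The two sides have different dimensions, so the equation is NOT dimensionally consistent.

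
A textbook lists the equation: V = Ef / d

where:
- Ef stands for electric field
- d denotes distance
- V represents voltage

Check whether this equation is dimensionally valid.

No

Ef (electric field) has dimensions [I^-1 L M T^-3].
d (distance) has dimensions [L].
V (voltage) has dimensions [I^-1 L^2 M T^-3].

Left side: [I^-1 L^2 M T^-3]
Right side: [I^-1 M T^-3]

The two sides have different dimensions, so the equation is NOT dimensionally consistent.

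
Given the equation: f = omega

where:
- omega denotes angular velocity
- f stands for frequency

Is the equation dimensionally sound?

Yes

omega (angular velocity) has dimensions [T^-1].
f (frequency) has dimensions [T^-1].

Left side: [T^-1]
Right side: [T^-1]

Both sides have the same dimensions, so the equation is dimensionally consistent.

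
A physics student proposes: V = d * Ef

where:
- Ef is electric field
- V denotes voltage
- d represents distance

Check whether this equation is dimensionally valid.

Yes

Ef (electric field) has dimensions [I^-1 L M T^-3].
V (voltage) has dimensions [I^-1 L^2 M T^-3].
d (distance) has dimensions [L].

Left side: [I^-1 L^2 M T^-3]
Right side: [I^-1 L^2 M T^-3]

Both sides have the same dimensions, so the equation is dimensionally consistent.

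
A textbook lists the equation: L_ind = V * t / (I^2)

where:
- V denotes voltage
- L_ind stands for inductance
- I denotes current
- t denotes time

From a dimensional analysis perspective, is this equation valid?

No

V (voltage) has dimensions [I^-1 L^2 M T^-3].
L_ind (inductance) has dimensions [I^-2 L^2 M T^-2].
I (current) has dimensions [I].
t (time) has dimensions [T].

Left side: [I^-2 L^2 M T^-2]
Right side: [I^-3 L^2 M T^-2]

The two sides have different dimensions, so the equation is NOT dimensionally consistent.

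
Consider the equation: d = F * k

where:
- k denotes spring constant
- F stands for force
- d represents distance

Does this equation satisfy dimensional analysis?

No

k (spring constant) has dimensions [M T^-2].
F (force) has dimensions [L M T^-2].
d (distance) has dimensions [L].

Left side: [L]
Right side: [L M^2 T^-4]

The two sides have different dimensions, so the equation is NOT dimensionally consistent.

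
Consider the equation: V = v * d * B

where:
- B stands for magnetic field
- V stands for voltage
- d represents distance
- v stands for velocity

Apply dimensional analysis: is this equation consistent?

Yes

B (magnetic field) has dimensions [I^-1 M T^-2].
V (voltage) has dimensions [I^-1 L^2 M T^-3].
d (distance) has dimensions [L].
v (velocity) has dimensions [L T^-1].

Left side: [I^-1 L^2 M T^-3]
Right side: [I^-1 L^2 M T^-3]

Both sides have the same dimensions, so the equation is dimensionally consistent.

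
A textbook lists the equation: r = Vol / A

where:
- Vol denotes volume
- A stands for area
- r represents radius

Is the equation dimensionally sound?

Yes

Vol (volume) has dimensions [L^3].
A (area) has dimensions [L^2].
r (radius) has dimensions [L].

Left side: [L]
Right side: [L]

Both sides have the same dimensions, so the equation is dimensionally consistent.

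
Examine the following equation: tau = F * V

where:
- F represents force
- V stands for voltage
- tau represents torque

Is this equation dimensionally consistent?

No

F (force) has dimensions [L M T^-2].
V (voltage) has dimensions [I^-1 L^2 M T^-3].
tau (torque) has dimensions [L^2 M T^-2].

Left side: [L^2 M T^-2]
Right side: [I^-1 L^3 M^2 T^-5]

The two sides have different dimensions, so the equation is NOT dimensionally consistent.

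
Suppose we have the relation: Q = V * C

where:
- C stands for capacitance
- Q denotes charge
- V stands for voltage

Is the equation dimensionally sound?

Yes

C (capacitance) has dimensions [I^2 L^-2 M^-1 T^4].
Q (charge) has dimensions [I T].
V (voltage) has dimensions [I^-1 L^2 M T^-3].

Left side: [I T]
Right side: [I T]

Both sides have the same dimensions, so the equation is dimensionally consistent.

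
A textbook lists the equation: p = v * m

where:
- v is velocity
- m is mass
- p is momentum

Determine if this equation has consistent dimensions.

Yes

v (velocity) has dimensions [L T^-1].
m (mass) has dimensions [M].
p (momentum) has dimensions [L M T^-1].

Left side: [L M T^-1]
Right side: [L M T^-1]

Both sides have the same dimensions, so the equation is dimensionally consistent.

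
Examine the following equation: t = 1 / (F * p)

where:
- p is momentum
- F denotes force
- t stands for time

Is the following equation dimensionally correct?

No

p (momentum) has dimensions [L M T^-1].
F (force) has dimensions [L M T^-2].
t (time) has dimensions [T].

Left side: [T]
Right side: [L^-2 M^-2 T^3]

The two sides have different dimensions, so the equation is NOT dimensionally consistent.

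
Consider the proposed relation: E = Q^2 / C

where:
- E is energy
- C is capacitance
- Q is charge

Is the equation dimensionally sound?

Yes

E (energy) has dimensions [L^2 M T^-2].
C (capacitance) has dimensions [I^2 L^-2 M^-1 T^4].
Q (charge) has dimensions [I T].

Left side: [L^2 M T^-2]
Right side: [L^2 M T^-2]

Both sides have the same dimensions, so the equation is dimensionally consistent.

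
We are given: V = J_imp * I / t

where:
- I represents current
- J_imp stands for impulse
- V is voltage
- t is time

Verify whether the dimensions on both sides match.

No

I (current) has dimensions [I].
J_imp (impulse) has dimensions [L M T^-1].
V (voltage) has dimensions [I^-1 L^2 M T^-3].
t (time) has dimensions [T].

Left side: [I^-1 L^2 M T^-3]
Right side: [I L M T^-2]

The two sides have different dimensions, so the equation is NOT dimensionally consistent.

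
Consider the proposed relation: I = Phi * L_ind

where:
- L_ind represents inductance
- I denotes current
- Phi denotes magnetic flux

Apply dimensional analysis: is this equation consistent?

No

L_ind (inductance) has dimensions [I^-2 L^2 M T^-2].
I (current) has dimensions [I].
Phi (magnetic flux) has dimensions [I^-1 L^2 M T^-2].

Left side: [I]
Right side: [I^-3 L^4 M^2 T^-4]

The two sides have different dimensions, so the equation is NOT dimensionally consistent.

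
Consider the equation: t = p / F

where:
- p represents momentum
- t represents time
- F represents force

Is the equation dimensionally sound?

Yes

p (momentum) has dimensions [L M T^-1].
t (time) has dimensions [T].
F (force) has dimensions [L M T^-2].

Left side: [T]
Right side: [T]

Both sides have the same dimensions, so the equation is dimensionally consistent.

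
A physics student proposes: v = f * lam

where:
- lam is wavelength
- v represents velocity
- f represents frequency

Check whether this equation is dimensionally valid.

Yes

lam (wavelength) has dimensions [L].
v (velocity) has dimensions [L T^-1].
f (frequency) has dimensions [T^-1].

Left side: [L T^-1]
Right side: [L T^-1]

Both sides have the same dimensions, so the equation is dimensionally consistent.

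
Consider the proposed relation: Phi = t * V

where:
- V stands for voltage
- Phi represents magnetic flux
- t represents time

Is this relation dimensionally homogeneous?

Yes

V (voltage) has dimensions [I^-1 L^2 M T^-3].
Phi (magnetic flux) has dimensions [I^-1 L^2 M T^-2].
t (time) has dimensions [T].

Left side: [I^-1 L^2 M T^-2]
Right side: [I^-1 L^2 M T^-2]

Both sides have the same dimensions, so the equation is dimensionally consistent.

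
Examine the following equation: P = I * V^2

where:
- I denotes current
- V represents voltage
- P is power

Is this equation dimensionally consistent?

No

I (current) has dimensions [I].
V (voltage) has dimensions [I^-1 L^2 M T^-3].
P (power) has dimensions [L^2 M T^-3].

Left side: [L^2 M T^-3]
Right side: [I^-1 L^4 M^2 T^-6]

The two sides have different dimensions, so the equation is NOT dimensionally consistent.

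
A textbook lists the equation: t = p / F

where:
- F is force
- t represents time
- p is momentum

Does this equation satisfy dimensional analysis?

Yes

F (force) has dimensions [L M T^-2].
t (time) has dimensions [T].
p (momentum) has dimensions [L M T^-1].

Left side: [T]
Right side: [T]

Both sides have the same dimensions, so the equation is dimensionally consistent.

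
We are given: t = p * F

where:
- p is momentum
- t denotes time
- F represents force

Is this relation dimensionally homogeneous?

No

p (momentum) has dimensions [L M T^-1].
t (time) has dimensions [T].
F (force) has dimensions [L M T^-2].

Left side: [T]
Right side: [L^2 M^2 T^-3]

The two sides have different dimensions, so the equation is NOT dimensionally consistent.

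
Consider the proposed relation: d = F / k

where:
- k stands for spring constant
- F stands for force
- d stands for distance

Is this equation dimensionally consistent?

Yes

k (spring constant) has dimensions [M T^-2].
F (force) has dimensions [L M T^-2].
d (distance) has dimensions [L].

Left side: [L]
Right side: [L]

Both sides have the same dimensions, so the equation is dimensionally consistent.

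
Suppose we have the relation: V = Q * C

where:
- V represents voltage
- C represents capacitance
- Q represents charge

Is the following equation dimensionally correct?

No

V (voltage) has dimensions [I^-1 L^2 M T^-3].
C (capacitance) has dimensions [I^2 L^-2 M^-1 T^4].
Q (charge) has dimensions [I T].

Left side: [I^-1 L^2 M T^-3]
Right side: [I^3 L^-2 M^-1 T^5]

The two sides have different dimensions, so the equation is NOT dimensionally consistent.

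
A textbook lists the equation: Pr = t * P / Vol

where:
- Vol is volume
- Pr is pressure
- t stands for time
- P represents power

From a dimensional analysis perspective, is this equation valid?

Yes

Vol (volume) has dimensions [L^3].
Pr (pressure) has dimensions [L^-1 M T^-2].
t (time) has dimensions [T].
P (power) has dimensions [L^2 M T^-3].

Left side: [L^-1 M T^-2]
Right side: [L^-1 M T^-2]

Both sides have the same dimensions, so the equation is dimensionally consistent.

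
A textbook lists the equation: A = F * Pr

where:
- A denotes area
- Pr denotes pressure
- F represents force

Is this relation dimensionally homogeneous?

No

A (area) has dimensions [L^2].
Pr (pressure) has dimensions [L^-1 M T^-2].
F (force) has dimensions [L M T^-2].

Left side: [L^2]
Right side: [M^2 T^-4]

The two sides have different dimensions, so the equation is NOT dimensionally consistent.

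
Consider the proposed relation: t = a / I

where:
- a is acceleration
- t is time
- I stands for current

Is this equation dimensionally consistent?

No

a (acceleration) has dimensions [L T^-2].
t (time) has dimensions [T].
I (current) has dimensions [I].

Left side: [T]
Right side: [I^-1 L T^-2]

The two sides have different dimensions, so the equation is NOT dimensionally consistent.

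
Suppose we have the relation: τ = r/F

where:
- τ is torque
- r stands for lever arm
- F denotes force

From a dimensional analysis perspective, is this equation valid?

No

τ (torque) has dimensions [L^2 M T^-2].
r (lever arm) has dimensions [L].
F (force) has dimensions [L M T^-2].

Left side: [L^2 M T^-2]
Right side: [M^-1 T^2]

The two sides have different dimensions, so the equation is NOT dimensionally consistent.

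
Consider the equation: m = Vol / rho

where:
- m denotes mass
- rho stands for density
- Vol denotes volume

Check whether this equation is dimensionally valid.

No

m (mass) has dimensions [M].
rho (density) has dimensions [L^-3 M].
Vol (volume) has dimensions [L^3].

Left side: [M]
Right side: [L^6 M^-1]

The two sides have different dimensions, so the equation is NOT dimensionally consistent.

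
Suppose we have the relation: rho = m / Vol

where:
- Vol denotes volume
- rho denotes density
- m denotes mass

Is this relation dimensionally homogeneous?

Yes

Vol (volume) has dimensions [L^3].
rho (density) has dimensions [L^-3 M].
m (mass) has dimensions [M].

Left side: [L^-3 M]
Right side: [L^-3 M]

Both sides have the same dimensions, so the equation is dimensionally consistent.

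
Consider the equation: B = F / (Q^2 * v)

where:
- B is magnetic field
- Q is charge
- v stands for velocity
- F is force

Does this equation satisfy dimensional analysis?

No

B (magnetic field) has dimensions [I^-1 M T^-2].
Q (charge) has dimensions [I T].
v (velocity) has dimensions [L T^-1].
F (force) has dimensions [L M T^-2].

Left side: [I^-1 M T^-2]
Right side: [I^-2 M T^-3]

The two sides have different dimensions, so the equation is NOT dimensionally consistent.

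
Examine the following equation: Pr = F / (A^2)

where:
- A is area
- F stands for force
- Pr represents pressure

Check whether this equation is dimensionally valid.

No

A (area) has dimensions [L^2].
F (force) has dimensions [L M T^-2].
Pr (pressure) has dimensions [L^-1 M T^-2].

Left side: [L^-1 M T^-2]
Right side: [L^-3 M T^-2]

The two sides have different dimensions, so the equation is NOT dimensionally consistent.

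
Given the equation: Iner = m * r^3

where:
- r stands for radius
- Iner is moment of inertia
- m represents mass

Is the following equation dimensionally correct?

No

r (radius) has dimensions [L].
Iner (moment of inertia) has dimensions [L^2 M].
m (mass) has dimensions [M].

Left side: [L^2 M]
Right side: [L^3 M]

The two sides have different dimensions, so the equation is NOT dimensionally consistent.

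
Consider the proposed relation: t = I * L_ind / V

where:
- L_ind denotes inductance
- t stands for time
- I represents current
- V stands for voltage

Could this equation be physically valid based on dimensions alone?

Yes

L_ind (inductance) has dimensions [I^-2 L^2 M T^-2].
t (time) has dimensions [T].
I (current) has dimensions [I].
V (voltage) has dimensions [I^-1 L^2 M T^-3].

Left side: [T]
Right side: [T]

Both sides have the same dimensions, so the equation is dimensionally consistent.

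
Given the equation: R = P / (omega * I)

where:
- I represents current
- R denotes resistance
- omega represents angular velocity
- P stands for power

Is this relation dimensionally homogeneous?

No

I (current) has dimensions [I].
R (resistance) has dimensions [I^-2 L^2 M T^-3].
omega (angular velocity) has dimensions [T^-1].
P (power) has dimensions [L^2 M T^-3].

Left side: [I^-2 L^2 M T^-3]
Right side: [I^-1 L^2 M T^-2]

The two sides have different dimensions, so the equation is NOT dimensionally consistent.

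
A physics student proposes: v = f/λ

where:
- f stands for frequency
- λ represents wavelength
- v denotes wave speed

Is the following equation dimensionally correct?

No

f (frequency) has dimensions [T^-1].
λ (wavelength) has dimensions [L].
v (wave speed) has dimensions [L T^-1].

Left side: [L T^-1]
Right side: [L^-1 T^-1]

The two sides have different dimensions, so the equation is NOT dimensionally consistent.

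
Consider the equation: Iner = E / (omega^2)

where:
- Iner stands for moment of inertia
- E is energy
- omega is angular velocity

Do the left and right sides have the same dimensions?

Yes

Iner (moment of inertia) has dimensions [L^2 M].
E (energy) has dimensions [L^2 M T^-2].
omega (angular velocity) has dimensions [T^-1].

Left side: [L^2 M]
Right side: [L^2 M]

Both sides have the same dimensions, so the equation is dimensionally consistent.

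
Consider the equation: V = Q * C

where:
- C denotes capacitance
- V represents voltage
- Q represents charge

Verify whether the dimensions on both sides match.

No

C (capacitance) has dimensions [I^2 L^-2 M^-1 T^4].
V (voltage) has dimensions [I^-1 L^2 M T^-3].
Q (charge) has dimensions [I T].

Left side: [I^-1 L^2 M T^-3]
Right side: [I^3 L^-2 M^-1 T^5]

The two sides have different dimensions, so the equation is NOT dimensionally consistent.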